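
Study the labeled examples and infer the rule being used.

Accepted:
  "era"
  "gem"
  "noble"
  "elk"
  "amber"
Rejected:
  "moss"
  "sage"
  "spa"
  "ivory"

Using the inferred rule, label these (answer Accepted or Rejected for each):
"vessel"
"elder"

Rejected, Accepted

The pattern is that an item is 'Accepted' exactly when: odd length AND contains 'e'.
"vessel": length 6, has 'e' — does not satisfy this, so Rejected.
"elder": length 5, has 'e' — fits, so Accepted.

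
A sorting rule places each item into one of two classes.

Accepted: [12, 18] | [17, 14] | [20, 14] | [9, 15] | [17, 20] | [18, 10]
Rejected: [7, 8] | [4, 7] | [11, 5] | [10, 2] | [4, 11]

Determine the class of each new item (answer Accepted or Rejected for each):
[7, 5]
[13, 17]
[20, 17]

The distinguishing property — sum ≥ 24 — holds for all the 'Accepted' cases and none of the 'Rejected' cases.
[7, 5]: 7+5 = 12, doesn't match → Rejected.
[13, 17]: 13+17 = 30, satisfies this → Accepted.
[20, 17]: 20+17 = 37, satisfies this → Accepted.

Rejected, Accepted, Accepted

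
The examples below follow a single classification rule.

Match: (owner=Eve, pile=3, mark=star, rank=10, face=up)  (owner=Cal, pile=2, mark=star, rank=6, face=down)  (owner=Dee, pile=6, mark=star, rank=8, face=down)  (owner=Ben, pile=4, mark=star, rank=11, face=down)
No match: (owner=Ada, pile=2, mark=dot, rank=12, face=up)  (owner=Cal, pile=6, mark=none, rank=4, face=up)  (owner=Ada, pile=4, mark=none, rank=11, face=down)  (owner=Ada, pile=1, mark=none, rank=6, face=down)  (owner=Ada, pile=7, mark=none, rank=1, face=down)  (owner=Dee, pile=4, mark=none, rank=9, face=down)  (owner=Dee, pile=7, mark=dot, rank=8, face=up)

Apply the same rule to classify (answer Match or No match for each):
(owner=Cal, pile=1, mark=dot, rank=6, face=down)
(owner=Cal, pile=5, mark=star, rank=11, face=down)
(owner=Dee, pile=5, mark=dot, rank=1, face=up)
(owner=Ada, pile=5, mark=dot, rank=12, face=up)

Comparing the two groups points to one rule — mark is star.
(owner=Cal, pile=1, mark=dot, rank=6, face=down) — mark is dot, hence No match.
(owner=Cal, pile=5, mark=star, rank=11, face=down) — mark is star, hence Match.
(owner=Dee, pile=5, mark=dot, rank=1, face=up) — mark is dot, hence No match.
(owner=Ada, pile=5, mark=dot, rank=12, face=up) — mark is dot, hence No match.

No match, Match, No match, No match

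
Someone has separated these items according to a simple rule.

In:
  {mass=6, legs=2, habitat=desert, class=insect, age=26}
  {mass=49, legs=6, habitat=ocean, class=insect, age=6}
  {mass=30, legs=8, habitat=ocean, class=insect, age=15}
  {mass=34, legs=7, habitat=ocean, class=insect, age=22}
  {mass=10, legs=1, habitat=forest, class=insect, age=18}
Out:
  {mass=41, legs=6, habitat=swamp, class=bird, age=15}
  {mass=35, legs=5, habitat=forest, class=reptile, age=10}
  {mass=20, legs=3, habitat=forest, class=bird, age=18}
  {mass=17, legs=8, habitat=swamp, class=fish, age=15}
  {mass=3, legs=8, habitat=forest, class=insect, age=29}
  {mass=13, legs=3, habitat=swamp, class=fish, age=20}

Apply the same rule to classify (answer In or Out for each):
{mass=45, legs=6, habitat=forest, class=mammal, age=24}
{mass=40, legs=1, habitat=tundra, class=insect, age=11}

Out, In

The distinguishing property — class is insect AND age ≤ 26 — holds for all the 'In' cases and none of the 'Out' cases.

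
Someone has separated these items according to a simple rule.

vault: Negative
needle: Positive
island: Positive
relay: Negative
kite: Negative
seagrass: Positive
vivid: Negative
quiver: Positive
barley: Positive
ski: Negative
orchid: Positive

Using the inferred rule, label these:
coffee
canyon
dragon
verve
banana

Positive, Positive, Positive, Negative, Positive

A rule that fits every label: length ≥ 6 — true of each 'Positive' example, false of each 'Negative' one.
coffee → length 6 → Positive. canyon → length 6 → Positive. dragon → length 6 → Positive. verve → length 5 → Negative. banana → length 6 → Positive.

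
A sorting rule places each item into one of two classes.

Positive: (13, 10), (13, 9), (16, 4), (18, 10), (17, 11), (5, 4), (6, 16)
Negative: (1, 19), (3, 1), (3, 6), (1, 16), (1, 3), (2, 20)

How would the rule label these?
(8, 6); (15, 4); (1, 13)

The distinguishing property — first ≥ 4 — holds for all the 'Positive' cases and none of the 'Negative' cases.

Positive, Positive, Negative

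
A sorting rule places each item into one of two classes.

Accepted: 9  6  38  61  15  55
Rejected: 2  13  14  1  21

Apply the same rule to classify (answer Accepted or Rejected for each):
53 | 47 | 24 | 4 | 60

Accepted, Accepted, Accepted, Rejected, Accepted

'Accepted' ⟺ digit sum ≥ 6.
53: digit sum 5+3 = 8, has this property → Accepted. 47: digit sum 4+7 = 11, has this property → Accepted. 24: digit sum 2+4 = 6, has this property → Accepted. 4: digit sum 4, doesn't match → Rejected. 60: digit sum 6+0 = 6, has this property → Accepted.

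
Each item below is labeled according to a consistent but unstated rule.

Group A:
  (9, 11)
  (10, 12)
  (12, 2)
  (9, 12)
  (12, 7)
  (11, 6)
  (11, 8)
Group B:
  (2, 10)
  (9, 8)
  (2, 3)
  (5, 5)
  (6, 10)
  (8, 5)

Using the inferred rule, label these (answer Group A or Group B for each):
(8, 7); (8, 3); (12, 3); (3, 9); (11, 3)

Group B, Group B, Group A, Group B, Group A

The simplest hypothesis consistent with all the labels is: max ≥ 11.
(8, 7): Group B (max 8). (8, 3): Group B (max 8). (12, 3): Group A (max 12). (3, 9): Group B (max 9). (11, 3): Group A (max 11).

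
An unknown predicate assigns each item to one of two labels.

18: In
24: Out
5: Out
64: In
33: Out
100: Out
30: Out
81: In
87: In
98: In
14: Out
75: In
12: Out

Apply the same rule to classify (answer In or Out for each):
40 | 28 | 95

A rule that fits every label: digit sum ≥ 7 — true of each 'In' example, false of each 'Out' one.

Out, In, In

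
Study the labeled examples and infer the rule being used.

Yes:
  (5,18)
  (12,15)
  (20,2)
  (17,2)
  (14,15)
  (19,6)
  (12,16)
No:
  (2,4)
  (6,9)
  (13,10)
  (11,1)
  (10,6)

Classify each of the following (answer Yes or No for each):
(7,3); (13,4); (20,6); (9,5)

No, No, Yes, No

The common property of the 'Yes' items is: max ≥ 14. No 'No' item has it.
(7,3) — max 7, hence No. (13,4) — max 13, hence No. (20,6) — max 20, hence Yes. (9,5) — max 9, hence No.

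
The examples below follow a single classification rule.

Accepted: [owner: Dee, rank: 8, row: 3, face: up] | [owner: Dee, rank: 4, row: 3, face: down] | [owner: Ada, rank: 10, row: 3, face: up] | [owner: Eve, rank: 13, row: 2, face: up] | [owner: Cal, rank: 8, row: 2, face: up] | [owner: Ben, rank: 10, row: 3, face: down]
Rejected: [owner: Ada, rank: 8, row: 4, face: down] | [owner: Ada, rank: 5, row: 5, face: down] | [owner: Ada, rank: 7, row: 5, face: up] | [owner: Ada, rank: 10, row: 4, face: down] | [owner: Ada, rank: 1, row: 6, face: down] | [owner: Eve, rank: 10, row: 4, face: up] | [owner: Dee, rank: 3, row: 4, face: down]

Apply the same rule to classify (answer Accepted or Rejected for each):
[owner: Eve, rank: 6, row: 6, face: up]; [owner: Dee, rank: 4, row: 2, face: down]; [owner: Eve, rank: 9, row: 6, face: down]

Every 'Accepted' example satisfies: row ≤ 3. None of the 'Rejected' examples do.
[owner: Eve, rank: 6, row: 6, face: up]: Rejected (row = 6). [owner: Dee, rank: 4, row: 2, face: down]: Accepted (row = 2). [owner: Eve, rank: 9, row: 6, face: down]: Rejected (row = 6).

Rejected, Accepted, Rejected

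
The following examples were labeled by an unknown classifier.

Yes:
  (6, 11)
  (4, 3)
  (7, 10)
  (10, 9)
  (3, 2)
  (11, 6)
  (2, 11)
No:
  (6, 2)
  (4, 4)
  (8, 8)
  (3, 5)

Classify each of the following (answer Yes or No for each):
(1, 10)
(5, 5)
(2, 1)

Every 'Yes' example satisfies: sum is odd. None of the 'No' examples do.
(1, 10) — 1+10 = 11, hence Yes. (5, 5) — 5+5 = 10, hence No. (2, 1) — 2+1 = 3, hence Yes.

Yes, No, Yes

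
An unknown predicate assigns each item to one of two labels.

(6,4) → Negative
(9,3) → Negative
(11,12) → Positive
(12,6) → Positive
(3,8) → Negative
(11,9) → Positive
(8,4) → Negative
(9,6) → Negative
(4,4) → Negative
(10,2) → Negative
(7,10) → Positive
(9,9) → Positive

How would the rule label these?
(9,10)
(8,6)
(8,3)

Positive, Negative, Negative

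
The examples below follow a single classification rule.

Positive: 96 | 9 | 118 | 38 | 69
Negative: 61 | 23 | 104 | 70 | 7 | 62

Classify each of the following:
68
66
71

One predicate separates the groups cleanly: digit sum ≥ 9.
68 — digit sum 6+8 = 14, hence Positive.
66 — digit sum 6+6 = 12, hence Positive.
71 — digit sum 7+1 = 8, hence Negative.

Positive, Positive, Negative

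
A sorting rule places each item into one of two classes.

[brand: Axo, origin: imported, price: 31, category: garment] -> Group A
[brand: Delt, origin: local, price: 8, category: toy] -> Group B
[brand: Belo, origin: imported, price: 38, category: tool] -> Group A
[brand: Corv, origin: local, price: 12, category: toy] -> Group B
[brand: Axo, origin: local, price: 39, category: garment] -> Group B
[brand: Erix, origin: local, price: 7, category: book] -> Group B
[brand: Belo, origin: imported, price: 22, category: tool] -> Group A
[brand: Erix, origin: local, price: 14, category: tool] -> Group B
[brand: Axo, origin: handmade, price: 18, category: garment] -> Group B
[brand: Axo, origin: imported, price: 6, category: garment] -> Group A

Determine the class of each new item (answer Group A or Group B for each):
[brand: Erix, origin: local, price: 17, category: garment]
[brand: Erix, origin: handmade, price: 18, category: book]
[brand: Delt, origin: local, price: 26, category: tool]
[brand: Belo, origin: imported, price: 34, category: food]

Group B, Group B, Group B, Group A

The rule appears to be: origin is imported.
Group B: [brand: Erix, origin: local, price: 17, category: garment], since origin is local.
Group B: [brand: Erix, origin: handmade, price: 18, category: book], since origin is handmade.
Group B: [brand: Delt, origin: local, price: 26, category: tool], since origin is local.
Group A: [brand: Belo, origin: imported, price: 34, category: food], since origin is imported.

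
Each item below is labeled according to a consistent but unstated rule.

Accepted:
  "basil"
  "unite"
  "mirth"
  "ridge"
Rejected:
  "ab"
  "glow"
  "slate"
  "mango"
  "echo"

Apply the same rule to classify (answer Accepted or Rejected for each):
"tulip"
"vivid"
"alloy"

Accepted, Accepted, Rejected

Every 'Accepted' example satisfies: contains 'i'. None of the 'Rejected' examples do.
"tulip": Accepted (has 'i').
"vivid": Accepted (has 'i').
"alloy": Rejected (no 'i').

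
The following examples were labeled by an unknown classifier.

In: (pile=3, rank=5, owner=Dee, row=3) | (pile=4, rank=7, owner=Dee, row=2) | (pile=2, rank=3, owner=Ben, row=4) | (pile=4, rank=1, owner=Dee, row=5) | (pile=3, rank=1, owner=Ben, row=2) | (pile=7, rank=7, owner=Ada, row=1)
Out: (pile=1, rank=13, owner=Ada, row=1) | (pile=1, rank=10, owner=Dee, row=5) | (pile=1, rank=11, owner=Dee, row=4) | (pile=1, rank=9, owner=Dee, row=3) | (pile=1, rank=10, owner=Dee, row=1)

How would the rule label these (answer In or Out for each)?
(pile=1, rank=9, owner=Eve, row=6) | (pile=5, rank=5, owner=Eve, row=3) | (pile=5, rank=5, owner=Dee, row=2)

Out, In, In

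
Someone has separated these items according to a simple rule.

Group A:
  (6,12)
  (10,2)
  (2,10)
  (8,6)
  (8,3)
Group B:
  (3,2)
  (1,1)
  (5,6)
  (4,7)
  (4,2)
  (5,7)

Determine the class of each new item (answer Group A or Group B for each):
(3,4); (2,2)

Group B, Group B

All 'Group A' examples share one property — max ≥ 8 — and every 'Group B' example lacks it.
(3,4): max 4, does not fit → Group B.
(2,2): max 2, does not fit → Group B.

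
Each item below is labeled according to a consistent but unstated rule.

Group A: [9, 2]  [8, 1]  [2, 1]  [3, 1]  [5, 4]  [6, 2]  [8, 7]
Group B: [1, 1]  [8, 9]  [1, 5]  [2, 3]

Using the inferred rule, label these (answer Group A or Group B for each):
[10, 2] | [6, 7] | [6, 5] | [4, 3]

Group A, Group B, Group A, Group A

One predicate separates the groups cleanly: first > second.
[10, 2]: Group A (10 > 2).
[6, 7]: Group B (6 < 7).
[6, 5]: Group A (6 > 5).
[4, 3]: Group A (4 > 3).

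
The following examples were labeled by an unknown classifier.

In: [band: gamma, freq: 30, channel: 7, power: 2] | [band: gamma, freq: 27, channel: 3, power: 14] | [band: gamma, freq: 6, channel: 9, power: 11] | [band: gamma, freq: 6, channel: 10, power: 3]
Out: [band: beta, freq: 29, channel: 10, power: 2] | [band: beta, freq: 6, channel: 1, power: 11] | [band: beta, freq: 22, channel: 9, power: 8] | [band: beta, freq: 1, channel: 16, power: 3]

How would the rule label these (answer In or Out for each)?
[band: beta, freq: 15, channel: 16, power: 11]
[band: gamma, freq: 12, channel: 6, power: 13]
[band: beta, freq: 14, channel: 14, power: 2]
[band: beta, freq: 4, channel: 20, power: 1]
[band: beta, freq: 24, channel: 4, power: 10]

The pattern is that an item is 'In' exactly when: band is gamma.
Out: [band: beta, freq: 15, channel: 16, power: 11], since band is beta. In: [band: gamma, freq: 12, channel: 6, power: 13], since band is gamma. Out: [band: beta, freq: 14, channel: 14, power: 2], since band is beta. Out: [band: beta, freq: 4, channel: 20, power: 1], since band is beta. Out: [band: beta, freq: 24, channel: 4, power: 10], since band is beta.

Out, In, Out, Out, Out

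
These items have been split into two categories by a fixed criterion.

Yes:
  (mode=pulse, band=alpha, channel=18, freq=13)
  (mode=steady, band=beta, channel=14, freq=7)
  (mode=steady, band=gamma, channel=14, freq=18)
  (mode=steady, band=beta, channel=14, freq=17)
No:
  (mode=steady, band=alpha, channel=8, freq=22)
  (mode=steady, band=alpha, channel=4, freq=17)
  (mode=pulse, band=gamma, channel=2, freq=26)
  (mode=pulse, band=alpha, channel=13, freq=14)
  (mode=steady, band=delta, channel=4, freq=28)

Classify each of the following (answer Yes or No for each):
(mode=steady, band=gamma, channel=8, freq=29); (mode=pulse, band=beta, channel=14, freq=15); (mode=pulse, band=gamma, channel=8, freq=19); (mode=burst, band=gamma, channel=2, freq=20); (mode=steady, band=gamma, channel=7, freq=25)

No, Yes, No, No, No

Every 'Yes' example satisfies: channel ≥ 14. None of the 'No' examples do.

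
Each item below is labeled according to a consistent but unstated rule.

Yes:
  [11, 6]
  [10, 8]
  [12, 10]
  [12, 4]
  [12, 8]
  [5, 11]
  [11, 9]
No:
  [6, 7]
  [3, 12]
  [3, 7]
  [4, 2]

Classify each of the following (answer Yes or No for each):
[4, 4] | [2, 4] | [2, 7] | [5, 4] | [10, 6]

No, No, No, No, Yes

The simplest hypothesis consistent with all the labels is: sum ≥ 16.
[4, 4] — 4+4 = 8, hence No. [2, 4] — 2+4 = 6, hence No. [2, 7] — 2+7 = 9, hence No. [5, 4] — 5+4 = 9, hence No. [10, 6] — 10+6 = 16, hence Yes.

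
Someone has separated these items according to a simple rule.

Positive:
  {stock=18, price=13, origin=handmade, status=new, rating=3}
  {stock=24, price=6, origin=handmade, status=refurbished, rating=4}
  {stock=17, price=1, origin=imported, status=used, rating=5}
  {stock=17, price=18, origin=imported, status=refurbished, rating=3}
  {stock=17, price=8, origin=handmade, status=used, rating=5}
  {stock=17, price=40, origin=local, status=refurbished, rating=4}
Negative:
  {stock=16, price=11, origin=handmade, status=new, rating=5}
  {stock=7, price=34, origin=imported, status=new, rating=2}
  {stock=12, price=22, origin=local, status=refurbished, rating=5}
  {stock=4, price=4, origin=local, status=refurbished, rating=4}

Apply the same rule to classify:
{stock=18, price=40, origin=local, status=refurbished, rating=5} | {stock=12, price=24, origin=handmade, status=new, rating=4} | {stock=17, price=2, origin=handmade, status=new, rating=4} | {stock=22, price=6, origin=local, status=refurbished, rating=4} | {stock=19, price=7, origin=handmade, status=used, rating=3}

The simplest hypothesis consistent with all the labels is: stock ≥ 17.
{stock=18, price=40, origin=local, status=refurbished, rating=5}: Positive (stock = 18).
{stock=12, price=24, origin=handmade, status=new, rating=4}: Negative (stock = 12).
{stock=17, price=2, origin=handmade, status=new, rating=4}: Positive (stock = 17).
{stock=22, price=6, origin=local, status=refurbished, rating=4}: Positive (stock = 22).
{stock=19, price=7, origin=handmade, status=used, rating=3}: Positive (stock = 19).

Positive, Negative, Positive, Positive, Positive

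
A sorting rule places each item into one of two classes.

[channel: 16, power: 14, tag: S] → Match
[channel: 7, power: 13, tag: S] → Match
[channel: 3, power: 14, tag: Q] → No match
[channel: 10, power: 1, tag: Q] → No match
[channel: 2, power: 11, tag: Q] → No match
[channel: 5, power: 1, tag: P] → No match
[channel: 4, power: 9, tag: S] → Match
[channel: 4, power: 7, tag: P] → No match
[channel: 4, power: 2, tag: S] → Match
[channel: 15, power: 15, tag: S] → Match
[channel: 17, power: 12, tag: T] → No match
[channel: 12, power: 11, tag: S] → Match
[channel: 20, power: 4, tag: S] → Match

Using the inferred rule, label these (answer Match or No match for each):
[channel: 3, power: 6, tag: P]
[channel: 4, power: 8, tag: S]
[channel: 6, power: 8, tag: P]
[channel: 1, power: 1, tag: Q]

No match, Match, No match, No match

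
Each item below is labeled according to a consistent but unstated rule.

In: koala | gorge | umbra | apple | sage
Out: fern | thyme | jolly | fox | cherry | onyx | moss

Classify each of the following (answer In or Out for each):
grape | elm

In, Out

The pattern is that an item is 'In' exactly when: has ≥ 2 vowels.
grape → 2 vowels → In.
elm → 1 vowel → Out.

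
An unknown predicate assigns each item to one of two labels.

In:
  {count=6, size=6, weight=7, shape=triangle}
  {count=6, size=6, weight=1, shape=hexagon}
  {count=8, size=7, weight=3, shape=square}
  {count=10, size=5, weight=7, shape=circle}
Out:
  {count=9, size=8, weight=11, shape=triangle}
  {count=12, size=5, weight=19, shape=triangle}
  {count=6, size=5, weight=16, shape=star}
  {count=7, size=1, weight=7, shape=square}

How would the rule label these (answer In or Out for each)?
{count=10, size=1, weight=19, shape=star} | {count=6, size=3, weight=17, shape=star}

One predicate separates the groups cleanly: size ≥ 5 AND weight ≤ 7.
{count=10, size=1, weight=19, shape=star} → size = 1, weight = 19 → Out. {count=6, size=3, weight=17, shape=star} → size = 3, weight = 17 → Out.

Out, Out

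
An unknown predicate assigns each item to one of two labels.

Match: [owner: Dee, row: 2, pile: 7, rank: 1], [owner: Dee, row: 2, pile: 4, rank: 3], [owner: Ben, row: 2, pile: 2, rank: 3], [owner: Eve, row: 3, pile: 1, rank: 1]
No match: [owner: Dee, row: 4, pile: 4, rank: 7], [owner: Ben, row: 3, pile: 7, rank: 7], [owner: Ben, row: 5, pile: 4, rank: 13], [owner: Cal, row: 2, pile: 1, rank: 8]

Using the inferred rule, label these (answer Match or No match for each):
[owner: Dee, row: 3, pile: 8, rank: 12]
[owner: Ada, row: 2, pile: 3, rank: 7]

The classifier is using: rank ≤ 3.
[owner: Dee, row: 3, pile: 8, rank: 12]: rank = 12, does not fit → No match. [owner: Ada, row: 2, pile: 3, rank: 7]: rank = 7, does not fit → No match.

No match, No match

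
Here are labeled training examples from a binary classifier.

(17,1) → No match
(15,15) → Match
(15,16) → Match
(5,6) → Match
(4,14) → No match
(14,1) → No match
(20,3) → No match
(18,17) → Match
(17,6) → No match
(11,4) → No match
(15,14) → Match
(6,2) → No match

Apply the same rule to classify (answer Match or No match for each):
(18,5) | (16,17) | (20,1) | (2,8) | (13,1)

The distinguishing property — |first − second| ≤ 1 — holds for all the 'Match' cases and none of the 'No match' cases.
(18,5): |18−5| = 13 — lacks this property, so No match.
(16,17): |16−17| = 1 — passes, so Match.
(20,1): |20−1| = 19 — lacks this property, so No match.
(2,8): |2−8| = 6 — lacks this property, so No match.
(13,1): |13−1| = 12 — lacks this property, so No match.

No match, Match, No match, No match, No match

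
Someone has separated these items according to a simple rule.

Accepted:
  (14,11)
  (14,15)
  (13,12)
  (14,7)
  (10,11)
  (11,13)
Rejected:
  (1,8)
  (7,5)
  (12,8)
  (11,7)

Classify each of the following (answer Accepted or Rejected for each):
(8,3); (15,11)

'Accepted' ⟺ sum ≥ 21.

Rejected, Accepted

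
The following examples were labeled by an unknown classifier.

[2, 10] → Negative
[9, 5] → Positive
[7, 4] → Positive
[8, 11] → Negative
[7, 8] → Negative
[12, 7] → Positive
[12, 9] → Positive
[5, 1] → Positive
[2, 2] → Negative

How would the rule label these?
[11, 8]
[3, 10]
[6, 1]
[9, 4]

Positive, Negative, Positive, Positive

The classifier is using: first > second.
[11, 8] → 11 > 8 → Positive.
[3, 10] → 3 < 10 → Negative.
[6, 1] → 6 > 1 → Positive.
[9, 4] → 9 > 4 → Positive.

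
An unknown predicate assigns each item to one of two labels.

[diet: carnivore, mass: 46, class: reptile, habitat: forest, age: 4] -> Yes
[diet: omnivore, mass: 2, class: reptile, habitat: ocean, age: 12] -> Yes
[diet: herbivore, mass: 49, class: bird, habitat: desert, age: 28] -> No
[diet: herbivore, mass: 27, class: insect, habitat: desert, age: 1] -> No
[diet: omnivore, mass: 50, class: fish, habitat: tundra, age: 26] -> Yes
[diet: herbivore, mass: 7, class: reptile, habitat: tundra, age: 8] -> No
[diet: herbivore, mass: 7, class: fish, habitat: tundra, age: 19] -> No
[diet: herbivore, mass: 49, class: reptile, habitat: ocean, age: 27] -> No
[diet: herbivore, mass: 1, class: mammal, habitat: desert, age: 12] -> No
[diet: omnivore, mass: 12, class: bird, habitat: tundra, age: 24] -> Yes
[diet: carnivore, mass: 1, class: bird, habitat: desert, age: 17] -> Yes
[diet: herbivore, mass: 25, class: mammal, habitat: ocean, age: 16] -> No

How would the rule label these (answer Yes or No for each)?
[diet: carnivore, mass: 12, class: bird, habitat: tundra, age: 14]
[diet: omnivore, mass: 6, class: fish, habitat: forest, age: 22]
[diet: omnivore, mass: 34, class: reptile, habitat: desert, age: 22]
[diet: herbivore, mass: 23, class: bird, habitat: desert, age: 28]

Yes, Yes, Yes, No

The rule appears to be: diet is not herbivore.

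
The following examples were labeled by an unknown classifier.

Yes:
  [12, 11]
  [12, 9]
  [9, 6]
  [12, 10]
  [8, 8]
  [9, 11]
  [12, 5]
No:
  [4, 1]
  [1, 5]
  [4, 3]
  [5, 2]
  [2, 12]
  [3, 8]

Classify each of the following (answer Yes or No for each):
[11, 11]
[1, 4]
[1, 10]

The rule appears to be: sum ≥ 15.
[11, 11] — 11+11 = 22, hence Yes.
[1, 4] — 1+4 = 5, hence No.
[1, 10] — 1+10 = 11, hence No.

Yes, No, No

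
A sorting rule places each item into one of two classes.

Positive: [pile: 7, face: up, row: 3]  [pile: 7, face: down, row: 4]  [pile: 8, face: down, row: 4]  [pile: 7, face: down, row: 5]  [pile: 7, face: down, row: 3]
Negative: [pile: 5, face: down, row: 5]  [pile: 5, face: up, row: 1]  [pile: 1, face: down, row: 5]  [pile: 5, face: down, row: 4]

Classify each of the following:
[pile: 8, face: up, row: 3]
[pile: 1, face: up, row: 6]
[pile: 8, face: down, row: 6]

Positive, Negative, Positive

Rule: pile ≥ 7. This holds for each 'Positive' example and fails for each 'Negative' one.
[pile: 8, face: up, row: 3]: pile = 8 — satisfies this, so Positive. [pile: 1, face: up, row: 6]: pile = 1 — fails the rule, so Negative. [pile: 8, face: down, row: 6]: pile = 8 — satisfies this, so Positive.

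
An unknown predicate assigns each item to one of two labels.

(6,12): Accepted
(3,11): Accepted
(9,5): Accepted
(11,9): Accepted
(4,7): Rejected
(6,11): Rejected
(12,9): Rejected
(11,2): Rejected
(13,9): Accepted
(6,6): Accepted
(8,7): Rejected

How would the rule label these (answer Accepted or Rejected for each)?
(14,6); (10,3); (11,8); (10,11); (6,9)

The classifier is using: sum is even.
Accepted: (14,6), since 14+6 = 20.
Rejected: (10,3), since 10+3 = 13.
Rejected: (11,8), since 11+8 = 19.
Rejected: (10,11), since 10+11 = 21.
Rejected: (6,9), since 6+9 = 15.

Accepted, Rejected, Rejected, Rejected, Rejected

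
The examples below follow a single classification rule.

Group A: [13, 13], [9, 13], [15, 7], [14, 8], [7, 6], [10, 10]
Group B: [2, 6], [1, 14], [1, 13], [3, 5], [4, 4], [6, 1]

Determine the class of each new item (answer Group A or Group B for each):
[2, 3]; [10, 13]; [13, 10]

The simplest hypothesis consistent with all the labels is: first ≥ 7.
[2, 3]: Group B (first 2). [10, 13]: Group A (first 10). [13, 10]: Group A (first 13).

Group B, Group A, Group A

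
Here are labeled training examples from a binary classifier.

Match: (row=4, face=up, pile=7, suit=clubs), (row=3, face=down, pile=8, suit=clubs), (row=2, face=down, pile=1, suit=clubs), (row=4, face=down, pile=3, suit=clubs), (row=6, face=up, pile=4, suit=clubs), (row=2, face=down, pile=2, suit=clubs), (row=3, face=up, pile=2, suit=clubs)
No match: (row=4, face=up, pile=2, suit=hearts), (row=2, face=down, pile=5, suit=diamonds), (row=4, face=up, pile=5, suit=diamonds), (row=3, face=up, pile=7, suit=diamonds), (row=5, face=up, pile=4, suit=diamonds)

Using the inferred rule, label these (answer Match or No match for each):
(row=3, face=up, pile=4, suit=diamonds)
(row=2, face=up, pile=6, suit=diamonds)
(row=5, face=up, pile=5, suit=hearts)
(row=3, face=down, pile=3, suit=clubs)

No match, No match, No match, Match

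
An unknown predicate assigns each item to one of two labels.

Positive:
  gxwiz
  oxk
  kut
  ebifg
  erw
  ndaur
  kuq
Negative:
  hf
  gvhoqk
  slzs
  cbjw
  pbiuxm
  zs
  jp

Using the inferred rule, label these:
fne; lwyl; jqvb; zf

Positive, Negative, Negative, Negative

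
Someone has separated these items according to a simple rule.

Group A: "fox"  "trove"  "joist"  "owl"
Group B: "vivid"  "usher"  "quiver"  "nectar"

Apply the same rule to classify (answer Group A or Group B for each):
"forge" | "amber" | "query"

Group A, Group B, Group B

The common property of the 'Group A' items is: contains 'o'. No 'Group B' item has it.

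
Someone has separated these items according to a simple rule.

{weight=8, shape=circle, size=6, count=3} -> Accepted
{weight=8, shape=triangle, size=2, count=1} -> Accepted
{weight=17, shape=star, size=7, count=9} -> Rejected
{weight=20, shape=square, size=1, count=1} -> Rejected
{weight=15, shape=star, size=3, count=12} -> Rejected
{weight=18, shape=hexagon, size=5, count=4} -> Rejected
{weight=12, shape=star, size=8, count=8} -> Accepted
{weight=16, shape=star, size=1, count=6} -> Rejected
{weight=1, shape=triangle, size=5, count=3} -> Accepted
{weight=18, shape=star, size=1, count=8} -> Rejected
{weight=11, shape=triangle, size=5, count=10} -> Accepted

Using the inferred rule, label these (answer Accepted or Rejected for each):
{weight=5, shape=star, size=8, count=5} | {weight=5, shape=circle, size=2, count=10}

'Accepted' ⟺ weight ≤ 12.

Accepted, Accepted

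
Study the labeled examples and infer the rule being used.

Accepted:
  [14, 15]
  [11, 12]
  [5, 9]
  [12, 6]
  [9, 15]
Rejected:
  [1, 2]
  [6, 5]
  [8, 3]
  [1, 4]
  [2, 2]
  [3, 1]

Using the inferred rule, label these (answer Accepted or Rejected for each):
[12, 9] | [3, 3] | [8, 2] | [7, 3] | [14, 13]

The classifier is using: sum ≥ 14.
[12, 9] — 12+9 = 21, hence Accepted. [3, 3] — 3+3 = 6, hence Rejected. [8, 2] — 8+2 = 10, hence Rejected. [7, 3] — 7+3 = 10, hence Rejected. [14, 13] — 14+13 = 27, hence Accepted.

Accepted, Rejected, Rejected, Rejected, Accepted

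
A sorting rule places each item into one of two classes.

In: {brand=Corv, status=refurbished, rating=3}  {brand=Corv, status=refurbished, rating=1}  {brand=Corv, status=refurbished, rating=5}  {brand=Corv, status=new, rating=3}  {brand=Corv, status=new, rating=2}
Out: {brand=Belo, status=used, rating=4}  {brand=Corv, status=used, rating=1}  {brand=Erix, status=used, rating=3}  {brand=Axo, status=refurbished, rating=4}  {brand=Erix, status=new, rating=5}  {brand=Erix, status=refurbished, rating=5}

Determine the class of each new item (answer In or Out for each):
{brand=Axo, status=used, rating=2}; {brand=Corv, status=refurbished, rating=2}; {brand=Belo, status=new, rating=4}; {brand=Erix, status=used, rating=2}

Out, In, Out, Out

The pattern is that an item is 'In' exactly when: status is not used AND brand is Corv.
{brand=Axo, status=used, rating=2}: Out (status is used, brand is Axo). {brand=Corv, status=refurbished, rating=2}: In (status is refurbished, brand is Corv). {brand=Belo, status=new, rating=4}: Out (status is new, brand is Belo). {brand=Erix, status=used, rating=2}: Out (status is used, brand is Erix).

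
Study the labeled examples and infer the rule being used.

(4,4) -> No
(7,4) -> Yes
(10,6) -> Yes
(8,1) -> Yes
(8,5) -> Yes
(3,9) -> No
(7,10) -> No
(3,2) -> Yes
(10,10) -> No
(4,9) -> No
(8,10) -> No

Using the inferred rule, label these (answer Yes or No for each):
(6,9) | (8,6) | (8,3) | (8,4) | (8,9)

No, Yes, Yes, Yes, No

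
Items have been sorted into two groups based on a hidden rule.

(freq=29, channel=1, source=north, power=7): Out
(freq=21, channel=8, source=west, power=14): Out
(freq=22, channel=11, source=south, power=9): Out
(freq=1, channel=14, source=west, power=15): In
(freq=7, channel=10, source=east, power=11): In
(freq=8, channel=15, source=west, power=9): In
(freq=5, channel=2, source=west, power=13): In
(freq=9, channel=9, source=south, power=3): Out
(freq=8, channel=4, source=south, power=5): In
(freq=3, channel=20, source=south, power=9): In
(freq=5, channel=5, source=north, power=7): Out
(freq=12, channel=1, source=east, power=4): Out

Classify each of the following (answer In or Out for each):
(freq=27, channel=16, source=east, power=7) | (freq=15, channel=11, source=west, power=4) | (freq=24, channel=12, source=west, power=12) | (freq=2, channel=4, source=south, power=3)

Out, Out, Out, In

The simplest hypothesis consistent with all the labels is: freq ≤ 8 AND power ≠ 7.
(freq=27, channel=16, source=east, power=7): freq = 27, power = 7, does not pass → Out.
(freq=15, channel=11, source=west, power=4): freq = 15, power = 4, does not pass → Out.
(freq=24, channel=12, source=west, power=12): freq = 24, power = 12, does not pass → Out.
(freq=2, channel=4, source=south, power=3): freq = 2, power = 3, passes → In.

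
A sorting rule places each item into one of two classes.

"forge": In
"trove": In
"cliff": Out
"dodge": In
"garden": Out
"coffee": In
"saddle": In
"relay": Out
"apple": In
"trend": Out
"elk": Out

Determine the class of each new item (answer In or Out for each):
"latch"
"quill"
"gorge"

Out, Out, In

The rule appears to be: ends with 'e'.
"latch" → ends with 'h' → Out.
"quill" → ends with 'l' → Out.
"gorge" → ends with 'e' → In.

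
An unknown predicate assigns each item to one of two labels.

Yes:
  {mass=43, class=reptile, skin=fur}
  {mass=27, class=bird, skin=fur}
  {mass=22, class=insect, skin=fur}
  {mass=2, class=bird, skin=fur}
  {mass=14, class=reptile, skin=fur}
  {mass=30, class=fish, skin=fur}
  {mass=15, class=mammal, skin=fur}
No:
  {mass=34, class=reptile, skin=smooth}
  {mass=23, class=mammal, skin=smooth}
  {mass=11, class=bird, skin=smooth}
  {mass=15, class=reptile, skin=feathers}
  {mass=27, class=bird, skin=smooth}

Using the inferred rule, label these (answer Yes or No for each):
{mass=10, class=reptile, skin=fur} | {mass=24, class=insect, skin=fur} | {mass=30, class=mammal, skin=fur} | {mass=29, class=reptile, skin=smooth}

Rule: skin is fur. This holds for each 'Yes' example and fails for each 'No' one.
{mass=10, class=reptile, skin=fur} → skin is fur → Yes.
{mass=24, class=insect, skin=fur} → skin is fur → Yes.
{mass=30, class=mammal, skin=fur} → skin is fur → Yes.
{mass=29, class=reptile, skin=smooth} → skin is smooth → No.

Yes, Yes, Yes, No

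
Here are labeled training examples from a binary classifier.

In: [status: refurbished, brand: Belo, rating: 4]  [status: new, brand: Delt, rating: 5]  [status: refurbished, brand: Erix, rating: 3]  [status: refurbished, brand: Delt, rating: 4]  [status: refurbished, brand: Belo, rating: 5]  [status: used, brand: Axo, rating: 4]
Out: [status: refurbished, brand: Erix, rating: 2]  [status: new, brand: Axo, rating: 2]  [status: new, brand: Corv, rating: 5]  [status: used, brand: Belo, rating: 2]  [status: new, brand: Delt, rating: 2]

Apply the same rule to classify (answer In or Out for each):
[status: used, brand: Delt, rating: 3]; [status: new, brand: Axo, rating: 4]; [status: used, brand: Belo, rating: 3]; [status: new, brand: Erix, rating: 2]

In, In, In, Out

The simplest hypothesis consistent with all the labels is: brand is not Corv AND rating ≥ 3.
[status: used, brand: Delt, rating: 3]: In (brand is Delt, rating = 3).
[status: new, brand: Axo, rating: 4]: In (brand is Axo, rating = 4).
[status: used, brand: Belo, rating: 3]: In (brand is Belo, rating = 3).
[status: new, brand: Erix, rating: 2]: Out (brand is Erix, rating = 2).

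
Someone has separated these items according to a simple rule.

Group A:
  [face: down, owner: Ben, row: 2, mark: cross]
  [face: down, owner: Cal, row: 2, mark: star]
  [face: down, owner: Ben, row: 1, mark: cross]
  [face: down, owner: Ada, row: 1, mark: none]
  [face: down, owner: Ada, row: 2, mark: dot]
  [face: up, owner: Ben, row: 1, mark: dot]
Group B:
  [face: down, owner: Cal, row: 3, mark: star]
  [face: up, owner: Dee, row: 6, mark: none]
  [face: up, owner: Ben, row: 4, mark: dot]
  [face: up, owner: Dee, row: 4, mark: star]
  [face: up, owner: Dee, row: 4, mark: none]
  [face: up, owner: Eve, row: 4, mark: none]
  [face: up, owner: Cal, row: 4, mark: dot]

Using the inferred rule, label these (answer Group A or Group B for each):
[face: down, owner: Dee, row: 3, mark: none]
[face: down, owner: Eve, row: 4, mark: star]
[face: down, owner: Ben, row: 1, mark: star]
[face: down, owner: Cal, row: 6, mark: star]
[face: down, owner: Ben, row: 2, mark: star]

Group B, Group B, Group A, Group B, Group A

The distinguishing property — row ≤ 2 — holds for all the 'Group A' cases and none of the 'Group B' cases.
[face: down, owner: Dee, row: 3, mark: none]: row = 3 — does not fit, so Group B.
[face: down, owner: Eve, row: 4, mark: star]: row = 4 — does not fit, so Group B.
[face: down, owner: Ben, row: 1, mark: star]: row = 1 — matches, so Group A.
[face: down, owner: Cal, row: 6, mark: star]: row = 6 — does not fit, so Group B.
[face: down, owner: Ben, row: 2, mark: star]: row = 2 — matches, so Group A.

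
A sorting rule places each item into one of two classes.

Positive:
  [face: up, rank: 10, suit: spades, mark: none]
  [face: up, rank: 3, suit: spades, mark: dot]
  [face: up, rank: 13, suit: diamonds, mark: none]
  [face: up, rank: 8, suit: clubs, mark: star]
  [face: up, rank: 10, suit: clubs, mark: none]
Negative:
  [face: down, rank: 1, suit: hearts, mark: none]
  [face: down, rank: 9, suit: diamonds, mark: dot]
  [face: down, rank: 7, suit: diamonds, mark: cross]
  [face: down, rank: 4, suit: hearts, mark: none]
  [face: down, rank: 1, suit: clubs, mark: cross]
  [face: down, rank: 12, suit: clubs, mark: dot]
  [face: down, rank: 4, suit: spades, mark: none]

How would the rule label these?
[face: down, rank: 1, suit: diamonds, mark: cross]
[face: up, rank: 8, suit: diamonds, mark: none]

'Positive' ⟺ face is up.

Negative, Positive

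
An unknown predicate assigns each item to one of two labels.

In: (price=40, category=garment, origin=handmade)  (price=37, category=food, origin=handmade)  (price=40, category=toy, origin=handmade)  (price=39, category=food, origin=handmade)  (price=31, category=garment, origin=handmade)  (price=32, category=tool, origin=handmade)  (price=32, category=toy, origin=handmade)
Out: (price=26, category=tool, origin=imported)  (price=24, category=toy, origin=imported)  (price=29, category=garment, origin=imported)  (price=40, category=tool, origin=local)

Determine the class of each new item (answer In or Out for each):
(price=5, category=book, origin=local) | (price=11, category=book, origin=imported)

Out, Out

The pattern is that an item is 'In' exactly when: origin is handmade.
(price=5, category=book, origin=local): origin is local, doesn't qualify → Out.
(price=11, category=book, origin=imported): origin is imported, doesn't qualify → Out.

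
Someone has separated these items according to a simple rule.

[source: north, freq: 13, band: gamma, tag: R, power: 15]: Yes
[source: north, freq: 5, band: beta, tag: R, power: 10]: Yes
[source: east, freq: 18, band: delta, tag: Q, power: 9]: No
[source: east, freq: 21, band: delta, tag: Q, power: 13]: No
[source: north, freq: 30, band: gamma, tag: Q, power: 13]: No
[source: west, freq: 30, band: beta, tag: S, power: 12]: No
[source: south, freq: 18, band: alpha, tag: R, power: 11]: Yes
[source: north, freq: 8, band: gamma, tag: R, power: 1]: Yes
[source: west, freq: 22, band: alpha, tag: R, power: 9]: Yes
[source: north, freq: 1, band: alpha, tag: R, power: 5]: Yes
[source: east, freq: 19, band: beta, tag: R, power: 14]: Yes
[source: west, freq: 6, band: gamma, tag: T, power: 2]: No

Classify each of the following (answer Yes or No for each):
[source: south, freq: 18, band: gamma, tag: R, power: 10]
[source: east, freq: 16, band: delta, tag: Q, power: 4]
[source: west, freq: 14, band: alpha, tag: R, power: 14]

Yes, No, Yes

The rule appears to be: tag is R.
[source: south, freq: 18, band: gamma, tag: R, power: 10]: Yes (tag is R). [source: east, freq: 16, band: delta, tag: Q, power: 4]: No (tag is Q). [source: west, freq: 14, band: alpha, tag: R, power: 14]: Yes (tag is R).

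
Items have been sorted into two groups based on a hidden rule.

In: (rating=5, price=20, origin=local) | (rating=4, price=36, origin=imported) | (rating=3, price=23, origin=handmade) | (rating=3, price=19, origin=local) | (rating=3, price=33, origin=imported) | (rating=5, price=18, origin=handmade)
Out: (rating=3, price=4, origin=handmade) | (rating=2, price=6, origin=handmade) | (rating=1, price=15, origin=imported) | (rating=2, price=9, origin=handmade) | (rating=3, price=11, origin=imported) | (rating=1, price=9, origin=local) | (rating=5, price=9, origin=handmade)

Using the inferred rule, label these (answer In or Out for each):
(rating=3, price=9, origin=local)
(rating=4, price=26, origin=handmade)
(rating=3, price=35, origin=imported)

Out, In, In

Rule: price ≥ 18. This holds for each 'In' example and fails for each 'Out' one.
(rating=3, price=9, origin=local) — price = 9, hence Out. (rating=4, price=26, origin=handmade) — price = 26, hence In. (rating=3, price=35, origin=imported) — price = 35, hence In.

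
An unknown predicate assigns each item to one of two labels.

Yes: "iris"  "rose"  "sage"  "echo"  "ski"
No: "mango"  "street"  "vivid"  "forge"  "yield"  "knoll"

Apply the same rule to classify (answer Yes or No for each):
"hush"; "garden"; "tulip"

Yes, No, No

Rule: length ≤ 4. This holds for each 'Yes' example and fails for each 'No' one.
"hush" → length 4 → Yes. "garden" → length 6 → No. "tulip" → length 5 → No.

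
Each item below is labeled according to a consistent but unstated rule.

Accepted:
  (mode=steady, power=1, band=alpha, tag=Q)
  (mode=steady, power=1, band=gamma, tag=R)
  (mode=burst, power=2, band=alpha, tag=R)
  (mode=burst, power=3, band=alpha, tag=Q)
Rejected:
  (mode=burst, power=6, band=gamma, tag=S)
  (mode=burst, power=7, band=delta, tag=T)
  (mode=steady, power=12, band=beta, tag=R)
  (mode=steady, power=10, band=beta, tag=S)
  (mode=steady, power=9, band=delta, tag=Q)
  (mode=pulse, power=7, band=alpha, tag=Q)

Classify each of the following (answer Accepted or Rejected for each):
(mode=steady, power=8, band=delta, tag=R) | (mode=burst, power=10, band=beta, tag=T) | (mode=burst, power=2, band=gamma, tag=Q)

Rejected, Rejected, Accepted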